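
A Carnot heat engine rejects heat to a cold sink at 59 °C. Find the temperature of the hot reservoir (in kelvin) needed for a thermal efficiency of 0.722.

T_C = 59 °C → 59 + 273.15 = 332.15 K.
From η = 1 − T_C/T_H, solving for T_H gives T_H = T_C/(1 − η) = 332.15/(1 − 0.722) = 1190 K.

T_H ≈ 1190 K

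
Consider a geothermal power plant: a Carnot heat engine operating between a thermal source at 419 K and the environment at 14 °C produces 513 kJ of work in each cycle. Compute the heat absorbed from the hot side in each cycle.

Q_H ≈ 1630 kJ

T_C = 14 °C → 14 + 273.15 = 287.15 K.
For a reversible engine, η = 1 − T_C/T_H = 1 − 287.15/419.00 = 0.3147.
Q_H = W/η = 513/0.3147 = 1630 kJ.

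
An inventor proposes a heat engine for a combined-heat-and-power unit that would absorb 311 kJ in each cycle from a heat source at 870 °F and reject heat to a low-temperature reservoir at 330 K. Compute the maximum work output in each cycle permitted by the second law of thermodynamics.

W_max ≈ 172 kJ

T_H = 870 °F → (870 − 32) × 5/9 = 465.56 °C = 738.71 K.
By the Carnot theorem, η_max = 1 − T_C/T_H = 1 − 330.00/738.71 = 0.5533.
W_max = η_max · Q_H = 0.5533 × 311 = 172 kJ.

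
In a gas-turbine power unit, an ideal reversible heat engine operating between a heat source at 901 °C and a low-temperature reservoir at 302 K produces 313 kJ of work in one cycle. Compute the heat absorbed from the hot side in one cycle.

T_H = 901 °C → 901 + 273.15 = 1174.15 K.
For a reversible engine, η = 1 − T_C/T_H = 1 − 302.00/1174.15 = 0.7428.
Q_H = W/η = 313/0.7428 = 421.4 kJ.

Q_H ≈ 421.4 kJ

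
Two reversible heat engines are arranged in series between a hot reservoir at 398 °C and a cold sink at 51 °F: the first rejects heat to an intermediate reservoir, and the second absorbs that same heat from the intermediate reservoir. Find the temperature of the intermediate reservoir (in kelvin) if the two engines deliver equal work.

T_m ≈ 477 K

T_H = 398 °C → 398 + 273.15 = 671.15 K.
T_C = 51 °F → (51 − 32) × 5/9 = 10.56 °C = 283.71 K.
For reversible stages Q_m = Q_H·(T_m/T_H). Setting W₁ = Q_H(1 − T_m/T_H) equal to W₂ = Q_m(1 − T_C/T_m) = Q_H·(T_m − T_C)/T_H gives T_H − T_m = T_m − T_C, so T_m = (T_H + T_C)/2 = (671.15 + 283.71)/2 = 477 K.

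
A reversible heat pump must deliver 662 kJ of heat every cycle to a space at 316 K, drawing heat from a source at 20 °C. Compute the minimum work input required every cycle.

W_in ≈ 47.87 kJ

T_C = 20 °C → 20 + 273.15 = 293.15 K.
The Carnot heat-pump COP is COP_HP = T_H/(T_H − T_C) = 316.00/22.85 = 13.8293.
W = Q_H/COP_HP = 662/13.8293 = 47.87 kJ.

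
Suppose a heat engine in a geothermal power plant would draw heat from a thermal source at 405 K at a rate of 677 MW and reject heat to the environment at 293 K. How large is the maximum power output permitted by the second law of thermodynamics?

Ẇ_max ≈ 187 MW

By the Carnot theorem, η_max = 1 − T_C/T_H = 1 − 293.00/405.00 = 0.2765.
W_max = η_max · Q_H = 0.2765 × 677 = 187 MW.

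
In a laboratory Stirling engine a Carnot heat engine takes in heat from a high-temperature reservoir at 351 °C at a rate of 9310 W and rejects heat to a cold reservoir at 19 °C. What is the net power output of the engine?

T_H = 351 °C → 351 + 273.15 = 624.15 K.
T_C = 19 °C → 19 + 273.15 = 292.15 K.
For a reversible engine, η = 1 − T_C/T_H = 1 − 292.15/624.15 = 0.5319.
W = η·Q_H = 0.5319 × 9310 = 4950 W.

Ẇ ≈ 4950 W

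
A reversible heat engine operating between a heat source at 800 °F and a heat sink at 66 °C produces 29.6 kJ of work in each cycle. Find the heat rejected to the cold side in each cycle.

T_H = 800 °F → (800 − 32) × 5/9 = 426.67 °C = 699.82 K.
T_C = 66 °C → 66 + 273.15 = 339.15 K.
The Carnot efficiency is η = 1 − T_C/T_H = 1 − 339.15/699.82 = 0.5154.
Since Q_C/Q_H = T_C/T_H and Q_H = W/η, Q_C = W·T_C/(T_H − T_C) = 29.6 × 339.15/360.67 = 27.8 kJ.

Q_C ≈ 27.8 kJ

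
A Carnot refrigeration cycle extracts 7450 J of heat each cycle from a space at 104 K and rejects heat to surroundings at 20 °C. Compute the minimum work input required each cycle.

T_H = 20 °C → 20 + 273.15 = 293.15 K.
For a reversible refrigerator, COP_R = T_C/(T_H − T_C) = 104.00/189.15 = 0.5498.
W = Q_C/COP_R = 7450/0.5498 = 13500 J.

W_in ≈ 13500 J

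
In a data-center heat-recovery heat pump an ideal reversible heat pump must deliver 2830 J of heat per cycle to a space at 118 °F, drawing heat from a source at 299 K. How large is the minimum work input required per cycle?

T_H = 118 °F → (118 − 32) × 5/9 = 47.78 °C = 320.93 K.
Reversible heating COP: COP_HP = T_H/(T_H − T_C) = 320.93/21.93 = 14.6357.
W = Q_H/COP_HP = 2830/14.6357 = 193 J.

W_in ≈ 193 J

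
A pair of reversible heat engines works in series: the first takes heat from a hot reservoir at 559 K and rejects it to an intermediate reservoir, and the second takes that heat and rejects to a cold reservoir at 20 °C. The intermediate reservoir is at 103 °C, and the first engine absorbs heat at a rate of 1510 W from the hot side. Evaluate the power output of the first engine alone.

T_C = 20 °C → 20 + 273.15 = 293.15 K.
T_m = 103 °C → 103 + 273.15 = 376.15 K.
First-stage efficiency η₁ = 1 − T_m/T_H = 1 − 376.15/559.00 = 0.3271.
W₁ = η₁·Q_H = 0.3271 × 1510 = 493.9 W.

Ẇ₁ ≈ 493.9 W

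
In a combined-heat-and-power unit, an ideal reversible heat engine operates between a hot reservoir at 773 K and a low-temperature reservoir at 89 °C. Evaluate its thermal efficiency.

T_C = 89 °C → 89 + 273.15 = 362.15 K.
η_rev = 1 − T_C/T_H = 1 − 362.15/773.00 = 0.5315.

η ≈ 0.5315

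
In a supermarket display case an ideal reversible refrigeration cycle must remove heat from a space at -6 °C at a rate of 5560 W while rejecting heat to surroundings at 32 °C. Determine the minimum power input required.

Ẇ_in ≈ 790.9 W

T_H = 32 °C → 32 + 273.15 = 305.15 K.
T_C = -6 °C → -6 + 273.15 = 267.15 K.
For a reversible refrigerator, COP_R = T_C/(T_H − T_C) = 267.15/38.00 = 7.0303.
W = Q_C/COP_R = 5560/7.0303 = 790.9 W.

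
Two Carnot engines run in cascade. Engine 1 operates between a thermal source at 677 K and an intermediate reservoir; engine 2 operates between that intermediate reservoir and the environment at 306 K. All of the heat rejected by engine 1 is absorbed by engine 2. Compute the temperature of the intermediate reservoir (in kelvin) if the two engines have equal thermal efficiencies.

T_m ≈ 455 K

Equal efficiencies require 1 − T_m/T_H = 1 − T_C/T_m, i.e. T_m/T_H = T_C/T_m, so T_m = √(T_H·T_C) = √(677.00 × 306.00) = 455 K.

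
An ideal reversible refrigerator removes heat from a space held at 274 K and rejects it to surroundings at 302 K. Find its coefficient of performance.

For a reversible refrigerator, COP_R = T_C/(T_H − T_C) = 274.00/(302.00 − 274.00) = 9.79.

COP_R ≈ 9.79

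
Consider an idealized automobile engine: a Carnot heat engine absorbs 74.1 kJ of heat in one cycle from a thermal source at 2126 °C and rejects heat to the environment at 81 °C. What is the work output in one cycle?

W ≈ 63.16 kJ

T_H = 2126 °C → 2126 + 273.15 = 2399.15 K.
T_C = 81 °C → 81 + 273.15 = 354.15 K.
η_rev = 1 − T_C/T_H = 1 − 354.15/2399.15 = 0.8524.
W = η·Q_H = 0.8524 × 74.1 = 63.16 kJ.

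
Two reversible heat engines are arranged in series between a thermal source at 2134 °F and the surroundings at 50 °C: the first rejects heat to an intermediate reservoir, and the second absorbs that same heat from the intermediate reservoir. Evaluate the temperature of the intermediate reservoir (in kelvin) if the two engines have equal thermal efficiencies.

T_m ≈ 682 K

T_H = 2134 °F → (2134 − 32) × 5/9 = 1167.78 °C = 1440.93 K.
T_C = 50 °C → 50 + 273.15 = 323.15 K.
Equal efficiencies require 1 − T_m/T_H = 1 − T_C/T_m, i.e. T_m/T_H = T_C/T_m, so T_m = √(T_H·T_C) = √(1440.93 × 323.15) = 682 K.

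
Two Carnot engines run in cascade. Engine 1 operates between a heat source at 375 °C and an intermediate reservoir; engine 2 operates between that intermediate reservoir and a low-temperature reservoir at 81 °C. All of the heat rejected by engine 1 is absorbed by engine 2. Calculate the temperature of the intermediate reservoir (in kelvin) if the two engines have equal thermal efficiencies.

T_H = 375 °C → 375 + 273.15 = 648.15 K.
T_C = 81 °C → 81 + 273.15 = 354.15 K.
Equal efficiencies require 1 − T_m/T_H = 1 − T_C/T_m, i.e. T_m/T_H = T_C/T_m, so T_m = √(T_H·T_C) = √(648.15 × 354.15) = 479.1 K.

T_m ≈ 479.1 K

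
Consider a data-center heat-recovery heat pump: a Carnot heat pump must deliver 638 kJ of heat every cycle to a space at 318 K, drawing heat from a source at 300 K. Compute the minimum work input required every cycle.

W_in ≈ 36.11 kJ

Reversible heating COP: COP_HP = T_H/(T_H − T_C) = 318.00/18.00 = 17.6667.
W = Q_H/COP_HP = 638/17.6667 = 36.11 kJ.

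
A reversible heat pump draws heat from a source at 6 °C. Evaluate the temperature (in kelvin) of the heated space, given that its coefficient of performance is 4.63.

T_C = 6 °C → 6 + 273.15 = 279.15 K.
COP_HP = T_H/(T_H − T_C) ⇒ T_H = T_C·COP_HP/(COP_HP − 1) = 279.15 × 4.63/(4.63 − 1) = 356.1 K.

T_H ≈ 356.1 K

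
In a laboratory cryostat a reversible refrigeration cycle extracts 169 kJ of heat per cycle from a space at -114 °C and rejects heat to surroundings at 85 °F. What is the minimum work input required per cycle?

W_in ≈ 152 kJ

T_H = 85 °F → (85 − 32) × 5/9 = 29.44 °C = 302.59 K.
T_C = -114 °C → -114 + 273.15 = 159.15 K.
The reversible coefficient of performance is COP_R = T_C/(T_H − T_C) = 159.15/143.44 = 1.1095.
W = Q_C/COP_R = 169/1.1095 = 152 kJ.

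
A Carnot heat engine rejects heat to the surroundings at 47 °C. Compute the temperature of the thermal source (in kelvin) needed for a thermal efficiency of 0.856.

T_C = 47 °C → 47 + 273.15 = 320.15 K.
From η = 1 − T_C/T_H, solving for T_H gives T_H = T_C/(1 − η) = 320.15/(1 − 0.856) = 2220 K.

T_H ≈ 2220 K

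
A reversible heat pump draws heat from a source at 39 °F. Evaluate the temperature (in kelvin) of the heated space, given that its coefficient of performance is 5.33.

T_C = 39 °F → (39 − 32) × 5/9 = 3.89 °C = 277.04 K.
COP_HP = T_H/(T_H − T_C) ⇒ T_H = T_C·COP_HP/(COP_HP − 1) = 277.04 × 5.33/(5.33 − 1) = 341.0 K.

T_H ≈ 341.0 K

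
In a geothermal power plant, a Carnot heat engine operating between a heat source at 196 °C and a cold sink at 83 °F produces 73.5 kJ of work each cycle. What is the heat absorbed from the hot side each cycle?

T_H = 196 °C → 196 + 273.15 = 469.15 K.
T_C = 83 °F → (83 − 32) × 5/9 = 28.33 °C = 301.48 K.
For a reversible engine, η = 1 − T_C/T_H = 1 − 301.48/469.15 = 0.3574.
Q_H = W/η = 73.5/0.3574 = 206 kJ.

Q_H ≈ 206 kJ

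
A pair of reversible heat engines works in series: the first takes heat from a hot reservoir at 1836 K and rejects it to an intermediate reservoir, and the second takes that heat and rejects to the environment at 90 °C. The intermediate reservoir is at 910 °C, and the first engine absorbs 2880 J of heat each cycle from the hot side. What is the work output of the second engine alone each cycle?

T_C = 90 °C → 90 + 273.15 = 363.15 K.
T_m = 910 °C → 910 + 273.15 = 1183.15 K.
Heat entering the second stage: Q_m = Q_H·(T_m/T_H) = 2880 × 1183.15/1836.00 = 1860 J.
Second-stage efficiency η₂ = 1 − T_C/T_m = 1 − 363.15/1183.15 = 0.6931, so W₂ = η₂·Q_m = 1290 J.

W₂ ≈ 1290 J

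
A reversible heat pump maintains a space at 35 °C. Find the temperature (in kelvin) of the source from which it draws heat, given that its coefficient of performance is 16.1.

T_C ≈ 289 K

T_H = 35 °C → 35 + 273.15 = 308.15 K.
COP_HP = T_H/(T_H − T_C) ⇒ T_C = T_H·(COP_HP − 1)/COP_HP = 308.15 × (16.1 − 1)/16.1 = 289 K.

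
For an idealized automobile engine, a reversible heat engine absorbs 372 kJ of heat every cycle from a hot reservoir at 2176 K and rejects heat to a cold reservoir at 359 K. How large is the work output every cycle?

W ≈ 311 kJ

Since the cycle is reversible, η = 1 − T_C/T_H = 1 − 359.00/2176.00 = 0.8350.
W = η·Q_H = 0.8350 × 372 = 311 kJ.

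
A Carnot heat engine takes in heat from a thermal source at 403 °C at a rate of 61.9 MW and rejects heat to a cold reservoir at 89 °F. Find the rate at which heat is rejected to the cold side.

Q̇_C ≈ 27.9 MW

T_H = 403 °C → 403 + 273.15 = 676.15 K.
T_C = 89 °F → (89 − 32) × 5/9 = 31.67 °C = 304.82 K.
The Carnot efficiency is η = 1 − T_C/T_H = 1 − 304.82/676.15 = 0.5492.
For a reversible cycle Q_C/Q_H = T_C/T_H, so Q_C = 61.9 × 304.82/676.15 = 27.9 MW.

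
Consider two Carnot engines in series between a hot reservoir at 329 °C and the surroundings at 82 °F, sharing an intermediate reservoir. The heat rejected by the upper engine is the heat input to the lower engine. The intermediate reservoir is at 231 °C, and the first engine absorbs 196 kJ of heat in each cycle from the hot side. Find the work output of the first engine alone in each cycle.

T_H = 329 °C → 329 + 273.15 = 602.15 K.
T_C = 82 °F → (82 − 32) × 5/9 = 27.78 °C = 300.93 K.
T_m = 231 °C → 231 + 273.15 = 504.15 K.
First-stage efficiency η₁ = 1 − T_m/T_H = 1 − 504.15/602.15 = 0.1628.
W₁ = η₁·Q_H = 0.1628 × 196 = 31.9 kJ.

W₁ ≈ 31.9 kJ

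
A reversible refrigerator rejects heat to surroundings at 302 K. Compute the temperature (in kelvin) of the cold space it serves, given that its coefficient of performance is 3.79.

COP_R = T_C/(T_H − T_C) ⇒ T_C = T_H·COP_R/(1 + COP_R) = 302.00 × 3.79/(1 + 3.79) = 239 K.

T_C ≈ 239 K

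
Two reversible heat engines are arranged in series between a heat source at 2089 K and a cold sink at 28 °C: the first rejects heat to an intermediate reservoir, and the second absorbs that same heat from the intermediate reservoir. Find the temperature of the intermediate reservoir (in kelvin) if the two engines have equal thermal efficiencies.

T_m ≈ 793 K

T_C = 28 °C → 28 + 273.15 = 301.15 K.
Equal efficiencies require 1 − T_m/T_H = 1 − T_C/T_m, i.e. T_m/T_H = T_C/T_m, so T_m = √(T_H·T_C) = √(2089.00 × 301.15) = 793 K.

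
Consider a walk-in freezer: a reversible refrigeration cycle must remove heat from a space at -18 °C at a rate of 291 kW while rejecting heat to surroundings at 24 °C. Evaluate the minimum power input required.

Ẇ_in ≈ 47.9 kW

T_H = 24 °C → 24 + 273.15 = 297.15 K.
T_C = -18 °C → -18 + 273.15 = 255.15 K.
The reversible coefficient of performance is COP_R = T_C/(T_H − T_C) = 255.15/42.00 = 6.0750.
W = Q_C/COP_R = 291/6.0750 = 47.9 kW.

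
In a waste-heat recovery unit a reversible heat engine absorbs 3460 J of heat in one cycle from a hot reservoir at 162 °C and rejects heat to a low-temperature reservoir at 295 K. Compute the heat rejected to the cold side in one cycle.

Q_C ≈ 2350 J

T_H = 162 °C → 162 + 273.15 = 435.15 K.
The Carnot efficiency is η = 1 − T_C/T_H = 1 − 295.00/435.15 = 0.3221.
For a reversible cycle Q_C/Q_H = T_C/T_H, so Q_C = 3460 × 295.00/435.15 = 2350 J.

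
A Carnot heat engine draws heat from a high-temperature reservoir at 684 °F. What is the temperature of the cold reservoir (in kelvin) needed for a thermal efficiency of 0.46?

T_H = 684 °F → (684 − 32) × 5/9 = 362.22 °C = 635.37 K.
From η = 1 − T_C/T_H, T_C = T_H·(1 − η) = 635.37 × (1 − 0.46) = 343.1 K.

T_C ≈ 343.1 K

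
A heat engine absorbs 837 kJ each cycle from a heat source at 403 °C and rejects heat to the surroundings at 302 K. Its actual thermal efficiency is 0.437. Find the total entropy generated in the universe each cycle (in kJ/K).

ΔS_univ ≈ 0.322 kJ/K

T_H = 403 °C → 403 + 273.15 = 676.15 K.
W = η·Q_H = 0.437 × 837 = 365.8 kJ, so Q_C = Q_H − W = 471.2 kJ.
Entropy balance on the reservoirs: −Q_H/T_H = -1.238 kJ/K, +Q_C/T_C = 1.560 kJ/K.
ΔS_univ = −Q_H/T_H + Q_C/T_C = 0.322 kJ/K (> 0, since η = 0.437 < η_Carnot = 0.553).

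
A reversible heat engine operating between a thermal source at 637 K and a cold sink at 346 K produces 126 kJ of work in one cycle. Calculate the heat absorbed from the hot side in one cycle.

The Carnot efficiency is η = 1 − T_C/T_H = 1 − 346.00/637.00 = 0.4568.
Q_H = W/η = 126/0.4568 = 275.8 kJ.

Q_H ≈ 275.8 kJ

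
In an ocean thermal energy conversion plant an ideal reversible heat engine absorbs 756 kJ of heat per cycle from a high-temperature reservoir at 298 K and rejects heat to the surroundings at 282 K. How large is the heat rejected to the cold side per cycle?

The Carnot efficiency is η = 1 − T_C/T_H = 1 − 282.00/298.00 = 0.0537.
For a reversible cycle Q_C/Q_H = T_C/T_H, so Q_C = 756 × 282.00/298.00 = 715 kJ.

Q_C ≈ 715 kJ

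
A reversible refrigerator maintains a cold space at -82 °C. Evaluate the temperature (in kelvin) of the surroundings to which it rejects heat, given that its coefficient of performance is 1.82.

T_H ≈ 296.2 K

T_C = -82 °C → -82 + 273.15 = 191.15 K.
COP_R = T_C/(T_H − T_C) ⇒ T_H = T_C·(1 + 1/COP_R) = 191.15 × (1 + 1/1.82) = 296.2 K.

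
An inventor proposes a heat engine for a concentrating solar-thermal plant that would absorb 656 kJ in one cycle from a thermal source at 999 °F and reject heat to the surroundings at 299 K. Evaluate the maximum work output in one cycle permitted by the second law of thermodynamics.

T_H = 999 °F → (999 − 32) × 5/9 = 537.22 °C = 810.37 K.
The second-law ceiling is the Carnot efficiency, η_max = 1 − T_C/T_H = 1 − 299.00/810.37 = 0.6310.
W_max = η_max · Q_H = 0.6310 × 656 = 414.0 kJ.

W_max ≈ 414.0 kJ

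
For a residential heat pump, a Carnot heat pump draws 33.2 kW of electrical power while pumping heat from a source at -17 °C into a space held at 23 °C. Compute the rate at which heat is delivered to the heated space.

T_H = 23 °C → 23 + 273.15 = 296.15 K.
T_C = -17 °C → -17 + 273.15 = 256.15 K.
The Carnot heat-pump COP is COP_HP = T_H/(T_H − T_C) = 296.15/40.00 = 7.4037.
Q_H = COP_HP · W = 7.4037 × 33.2 = 246 kW.

Q̇_H ≈ 246 kW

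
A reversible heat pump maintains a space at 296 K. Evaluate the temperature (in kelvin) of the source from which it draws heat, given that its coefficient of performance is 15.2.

T_C ≈ 277 K

COP_HP = T_H/(T_H − T_C) ⇒ T_C = T_H·(COP_HP − 1)/COP_HP = 296.00 × (15.2 − 1)/15.2 = 277 K.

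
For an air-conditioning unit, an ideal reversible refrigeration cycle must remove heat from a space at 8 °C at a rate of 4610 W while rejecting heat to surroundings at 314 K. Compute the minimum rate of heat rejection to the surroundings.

Q̇_H ≈ 5150 W

T_C = 8 °C → 8 + 273.15 = 281.15 K.
For a reversible cycle Q_H/Q_C = T_H/T_C, so Q_H = Q_C·T_H/T_C = 4610 × 314.00/281.15 = 5150 W.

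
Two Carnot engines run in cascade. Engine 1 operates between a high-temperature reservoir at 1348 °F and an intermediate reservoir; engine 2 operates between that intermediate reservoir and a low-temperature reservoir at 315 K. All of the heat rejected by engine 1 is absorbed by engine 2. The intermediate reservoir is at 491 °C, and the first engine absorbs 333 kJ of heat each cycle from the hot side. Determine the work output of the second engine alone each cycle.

T_H = 1348 °F → (1348 − 32) × 5/9 = 731.11 °C = 1004.26 K.
T_m = 491 °C → 491 + 273.15 = 764.15 K.
Heat entering the second stage: Q_m = Q_H·(T_m/T_H) = 333 × 764.15/1004.26 = 253 kJ.
Second-stage efficiency η₂ = 1 − T_C/T_m = 1 − 315.00/764.15 = 0.5878, so W₂ = η₂·Q_m = 149 kJ.

W₂ ≈ 149 kJ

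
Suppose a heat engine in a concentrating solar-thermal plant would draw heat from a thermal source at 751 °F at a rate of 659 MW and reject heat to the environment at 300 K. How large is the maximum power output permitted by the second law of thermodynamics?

T_H = 751 °F → (751 − 32) × 5/9 = 399.44 °C = 672.59 K.
The second-law ceiling is the Carnot efficiency, η_max = 1 − T_C/T_H = 1 − 300.00/672.59 = 0.5540.
W_max = η_max · Q_H = 0.5540 × 659 = 365 MW.

Ẇ_max ≈ 365 MW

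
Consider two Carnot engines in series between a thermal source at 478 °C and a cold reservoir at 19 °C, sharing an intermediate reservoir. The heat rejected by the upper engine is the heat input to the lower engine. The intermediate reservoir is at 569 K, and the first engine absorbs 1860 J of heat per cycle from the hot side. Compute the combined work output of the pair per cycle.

T_H = 478 °C → 478 + 273.15 = 751.15 K.
T_C = 19 °C → 19 + 273.15 = 292.15 K.
Two reversible stages in series are equivalent to a single Carnot engine between T_H and T_C, so η_total = 1 − T_C/T_H = 1 − 292.15/751.15 = 0.6111.
W_total = η_total · Q_H = 0.6111 × 1860 = 1140 J.

W_total ≈ 1140 J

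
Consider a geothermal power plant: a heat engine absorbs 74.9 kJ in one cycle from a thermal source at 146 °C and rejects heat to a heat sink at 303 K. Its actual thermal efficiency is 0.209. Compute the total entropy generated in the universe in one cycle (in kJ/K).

T_H = 146 °C → 146 + 273.15 = 419.15 K.
W = η·Q_H = 0.209 × 74.9 = 15.65 kJ, so Q_C = Q_H − W = 59.25 kJ.
The hot reservoir loses entropy Q_H/T_H = 74.9/419.15 = 0.1787 kJ/K; the cold reservoir gains Q_C/T_C = 59.25/303.00 = 0.1955 kJ/K.
ΔS_univ = −Q_H/T_H + Q_C/T_C = 0.01684 kJ/K (> 0, since η = 0.209 < η_Carnot = 0.277).

ΔS_univ ≈ 0.01684 kJ/K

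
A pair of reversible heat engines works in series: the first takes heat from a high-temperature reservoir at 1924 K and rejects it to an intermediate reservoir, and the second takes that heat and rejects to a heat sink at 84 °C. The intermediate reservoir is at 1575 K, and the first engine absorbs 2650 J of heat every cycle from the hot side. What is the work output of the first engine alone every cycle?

W₁ ≈ 481 J

T_C = 84 °C → 84 + 273.15 = 357.15 K.
First-stage efficiency η₁ = 1 − T_m/T_H = 1 − 1575.00/1924.00 = 0.1814.
W₁ = η₁·Q_H = 0.1814 × 2650 = 481 J.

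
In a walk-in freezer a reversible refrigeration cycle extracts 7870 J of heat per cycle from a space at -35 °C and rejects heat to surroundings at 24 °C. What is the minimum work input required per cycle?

T_H = 24 °C → 24 + 273.15 = 297.15 K.
T_C = -35 °C → -35 + 273.15 = 238.15 K.
For a reversible refrigerator, COP_R = T_C/(T_H − T_C) = 238.15/59.00 = 4.0364.
W = Q_C/COP_R = 7870/4.0364 = 1950 J.

W_in ≈ 1950 J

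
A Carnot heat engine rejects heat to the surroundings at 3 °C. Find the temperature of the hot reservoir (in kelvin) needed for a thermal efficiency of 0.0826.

T_C = 3 °C → 3 + 273.15 = 276.15 K.
From η = 1 − T_C/T_H, solving for T_H gives T_H = T_C/(1 − η) = 276.15/(1 − 0.0826) = 301 K.

T_H ≈ 301 K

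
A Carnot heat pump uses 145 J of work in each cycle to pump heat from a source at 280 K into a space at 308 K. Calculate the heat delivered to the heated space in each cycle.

Reversible heating COP: COP_HP = T_H/(T_H − T_C) = 308.00/28.00 = 11.0000.
Q_H = COP_HP · W = 11.0000 × 145 = 1600 J.

Q_H ≈ 1600 J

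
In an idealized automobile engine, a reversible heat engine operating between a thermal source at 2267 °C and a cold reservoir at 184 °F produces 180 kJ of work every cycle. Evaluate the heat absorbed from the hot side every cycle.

Q_H ≈ 209 kJ

T_H = 2267 °C → 2267 + 273.15 = 2540.15 K.
T_C = 184 °F → (184 − 32) × 5/9 = 84.44 °C = 357.59 K.
η_rev = 1 − T_C/T_H = 1 − 357.59/2540.15 = 0.8592.
Q_H = W/η = 180/0.8592 = 209 kJ.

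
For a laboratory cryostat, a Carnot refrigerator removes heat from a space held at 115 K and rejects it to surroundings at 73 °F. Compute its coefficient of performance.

T_H = 73 °F → (73 − 32) × 5/9 = 22.78 °C = 295.93 K.
COP_R = T_C/(T_H − T_C) = 115.00/(295.93 − 115.00) = 0.636.

COP_R ≈ 0.636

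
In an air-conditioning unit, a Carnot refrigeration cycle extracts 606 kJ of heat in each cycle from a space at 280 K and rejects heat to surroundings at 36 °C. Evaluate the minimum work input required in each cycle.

T_H = 36 °C → 36 + 273.15 = 309.15 K.
The reversible coefficient of performance is COP_R = T_C/(T_H − T_C) = 280.00/29.15 = 9.6055.
W = Q_C/COP_R = 606/9.6055 = 63.1 kJ.

W_in ≈ 63.1 kJ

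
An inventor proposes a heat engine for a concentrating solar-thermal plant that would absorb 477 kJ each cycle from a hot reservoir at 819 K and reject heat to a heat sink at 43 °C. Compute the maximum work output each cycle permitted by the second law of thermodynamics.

W_max ≈ 293 kJ

T_C = 43 °C → 43 + 273.15 = 316.15 K.
The second-law ceiling is the Carnot efficiency, η_max = 1 − T_C/T_H = 1 − 316.15/819.00 = 0.6140.
W_max = η_max · Q_H = 0.6140 × 477 = 293 kJ.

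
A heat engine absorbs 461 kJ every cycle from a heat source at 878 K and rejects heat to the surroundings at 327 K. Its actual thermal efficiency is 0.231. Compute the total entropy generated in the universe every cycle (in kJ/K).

W = η·Q_H = 0.231 × 461 = 106.5 kJ, so Q_C = Q_H − W = 354.5 kJ.
Entropy balance on the reservoirs: −Q_H/T_H = -0.5251 kJ/K, +Q_C/T_C = 1.084 kJ/K.
ΔS_univ = −Q_H/T_H + Q_C/T_C = 0.559 kJ/K (> 0, since η = 0.231 < η_Carnot = 0.628).

ΔS_univ ≈ 0.559 kJ/K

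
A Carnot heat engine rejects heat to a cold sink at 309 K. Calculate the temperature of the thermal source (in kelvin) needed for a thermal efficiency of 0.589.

T_H ≈ 752 K

From η = 1 − T_C/T_H, solving for T_H gives T_H = T_C/(1 − η) = 309.00/(1 − 0.589) = 752 K.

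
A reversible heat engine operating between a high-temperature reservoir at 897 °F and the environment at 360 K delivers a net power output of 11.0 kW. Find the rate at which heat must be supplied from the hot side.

Q̇_H ≈ 21.06 kW

T_H = 897 °F → (897 − 32) × 5/9 = 480.56 °C = 753.71 K.
Since the cycle is reversible, η = 1 − T_C/T_H = 1 − 360.00/753.71 = 0.5224.
Q_H = W/η = 11.0/0.5224 = 21.06 kW.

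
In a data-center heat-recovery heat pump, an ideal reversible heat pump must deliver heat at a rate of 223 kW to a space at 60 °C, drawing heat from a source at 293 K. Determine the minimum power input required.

T_H = 60 °C → 60 + 273.15 = 333.15 K.
For a reversible heat pump, COP_HP = T_H/(T_H − T_C) = 333.15/40.15 = 8.2976.
W = Q_H/COP_HP = 223/8.2976 = 26.9 kW.

Ẇ_in ≈ 26.9 kW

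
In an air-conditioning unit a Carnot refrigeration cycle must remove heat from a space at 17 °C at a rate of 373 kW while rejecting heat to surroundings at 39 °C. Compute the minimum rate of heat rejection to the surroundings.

Q̇_H ≈ 401 kW

T_H = 39 °C → 39 + 273.15 = 312.15 K.
T_C = 17 °C → 17 + 273.15 = 290.15 K.
For a reversible cycle Q_H/Q_C = T_H/T_C, so Q_H = Q_C·T_H/T_C = 373 × 312.15/290.15 = 401 kW.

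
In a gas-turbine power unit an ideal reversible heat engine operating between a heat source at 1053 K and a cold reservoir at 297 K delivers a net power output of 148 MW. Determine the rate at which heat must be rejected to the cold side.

Q̇_C ≈ 58.14 MW

Carnot efficiency: η = 1 − T_C/T_H = 1 − 297.00/1053.00 = 0.7179.
Since Q_C/Q_H = T_C/T_H and Q_H = W/η, Q_C = W·T_C/(T_H − T_C) = 148 × 297.00/756.00 = 58.14 MW.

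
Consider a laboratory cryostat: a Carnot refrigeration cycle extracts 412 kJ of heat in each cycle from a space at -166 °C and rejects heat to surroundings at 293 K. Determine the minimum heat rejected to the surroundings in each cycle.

Q_H ≈ 1130 kJ

T_C = -166 °C → -166 + 273.15 = 107.15 K.
For a reversible cycle Q_H/Q_C = T_H/T_C, so Q_H = Q_C·T_H/T_C = 412 × 293.00/107.15 = 1130 kJ.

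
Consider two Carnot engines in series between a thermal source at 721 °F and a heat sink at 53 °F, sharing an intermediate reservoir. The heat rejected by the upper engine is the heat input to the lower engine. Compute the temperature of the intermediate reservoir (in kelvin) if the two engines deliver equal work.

T_H = 721 °F → (721 − 32) × 5/9 = 382.78 °C = 655.93 K.
T_C = 53 °F → (53 − 32) × 5/9 = 11.67 °C = 284.82 K.
For reversible stages Q_m = Q_H·(T_m/T_H). Setting W₁ = Q_H(1 − T_m/T_H) equal to W₂ = Q_m(1 − T_C/T_m) = Q_H·(T_m − T_C)/T_H gives T_H − T_m = T_m − T_C, so T_m = (T_H + T_C)/2 = (655.93 + 284.82)/2 = 470 K.

T_m ≈ 470 K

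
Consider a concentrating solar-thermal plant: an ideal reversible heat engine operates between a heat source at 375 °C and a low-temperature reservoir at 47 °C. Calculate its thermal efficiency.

T_H = 375 °C → 375 + 273.15 = 648.15 K.
T_C = 47 °C → 47 + 273.15 = 320.15 K.
Since the cycle is reversible, η = 1 − T_C/T_H = 1 − 320.15/648.15 = 0.5061.

η ≈ 0.5061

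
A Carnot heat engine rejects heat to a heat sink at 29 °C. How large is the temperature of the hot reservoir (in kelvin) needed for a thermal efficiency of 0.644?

T_H ≈ 849 K

T_C = 29 °C → 29 + 273.15 = 302.15 K.
From η = 1 − T_C/T_H, solving for T_H gives T_H = T_C/(1 − η) = 302.15/(1 − 0.644) = 849 K.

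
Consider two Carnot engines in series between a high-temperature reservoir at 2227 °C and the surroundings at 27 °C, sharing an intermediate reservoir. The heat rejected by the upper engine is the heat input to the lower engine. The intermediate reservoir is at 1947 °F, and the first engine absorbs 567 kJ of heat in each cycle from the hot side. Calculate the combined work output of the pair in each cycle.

T_H = 2227 °C → 2227 + 273.15 = 2500.15 K.
T_C = 27 °C → 27 + 273.15 = 300.15 K.
Two reversible stages in series are equivalent to a single Carnot engine between T_H and T_C, so η_total = 1 − T_C/T_H = 1 − 300.15/2500.15 = 0.8799.
W_total = η_total · Q_H = 0.8799 × 567 = 499 kJ.

W_total ≈ 499 kJ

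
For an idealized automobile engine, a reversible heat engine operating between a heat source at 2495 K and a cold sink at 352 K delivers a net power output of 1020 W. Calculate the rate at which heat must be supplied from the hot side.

Q̇_H ≈ 1190 W

The Carnot efficiency is η = 1 − T_C/T_H = 1 − 352.00/2495.00 = 0.8589.
Q_H = W/η = 1020/0.8589 = 1190 W.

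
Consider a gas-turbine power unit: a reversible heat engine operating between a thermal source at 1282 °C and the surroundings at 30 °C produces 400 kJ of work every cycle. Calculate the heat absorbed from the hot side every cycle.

Q_H ≈ 496.9 kJ

T_H = 1282 °C → 1282 + 273.15 = 1555.15 K.
T_C = 30 °C → 30 + 273.15 = 303.15 K.
Since the cycle is reversible, η = 1 − T_C/T_H = 1 − 303.15/1555.15 = 0.8051.
Q_H = W/η = 400/0.8051 = 496.9 kJ.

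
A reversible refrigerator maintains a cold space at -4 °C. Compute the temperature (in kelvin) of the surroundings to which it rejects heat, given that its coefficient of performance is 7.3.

T_H ≈ 306 K

T_C = -4 °C → -4 + 273.15 = 269.15 K.
COP_R = T_C/(T_H − T_C) ⇒ T_H = T_C·(1 + 1/COP_R) = 269.15 × (1 + 1/7.3) = 306 K.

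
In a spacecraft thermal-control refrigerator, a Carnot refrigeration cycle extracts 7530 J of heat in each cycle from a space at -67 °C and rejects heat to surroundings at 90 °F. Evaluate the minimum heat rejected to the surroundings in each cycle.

T_H = 90 °F → (90 − 32) × 5/9 = 32.22 °C = 305.37 K.
T_C = -67 °C → -67 + 273.15 = 206.15 K.
For a reversible cycle Q_H/Q_C = T_H/T_C, so Q_H = Q_C·T_H/T_C = 7530 × 305.37/206.15 = 11200 J.

Q_H ≈ 11200 J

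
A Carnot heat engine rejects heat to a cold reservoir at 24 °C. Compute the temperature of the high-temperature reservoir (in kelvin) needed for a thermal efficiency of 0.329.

T_C = 24 °C → 24 + 273.15 = 297.15 K.
From η = 1 − T_C/T_H, solving for T_H gives T_H = T_C/(1 − η) = 297.15/(1 − 0.329) = 443 K.

T_H ≈ 443 K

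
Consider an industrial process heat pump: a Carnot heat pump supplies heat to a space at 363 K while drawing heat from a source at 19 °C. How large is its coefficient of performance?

COP_HP ≈ 5.124

T_C = 19 °C → 19 + 273.15 = 292.15 K.
For a reversible heat pump, COP_HP = T_H/(T_H − T_C) = 363.00/(363.00 − 292.15) = 5.124.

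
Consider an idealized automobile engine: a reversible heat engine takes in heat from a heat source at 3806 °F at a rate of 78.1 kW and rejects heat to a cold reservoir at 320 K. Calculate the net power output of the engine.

Ẇ ≈ 67.6 kW

T_H = 3806 °F → (3806 − 32) × 5/9 = 2096.67 °C = 2369.82 K.
For a reversible engine, η = 1 − T_C/T_H = 1 − 320.00/2369.82 = 0.8650.
W = η·Q_H = 0.8650 × 78.1 = 67.6 kW.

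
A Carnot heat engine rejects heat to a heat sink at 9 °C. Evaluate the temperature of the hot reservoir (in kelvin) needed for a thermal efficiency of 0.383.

T_H ≈ 457 K

T_C = 9 °C → 9 + 273.15 = 282.15 K.
From η = 1 − T_C/T_H, solving for T_H gives T_H = T_C/(1 − η) = 282.15/(1 − 0.383) = 457 K.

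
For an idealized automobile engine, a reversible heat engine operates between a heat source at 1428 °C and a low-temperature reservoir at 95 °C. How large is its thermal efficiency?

T_H = 1428 °C → 1428 + 273.15 = 1701.15 K.
T_C = 95 °C → 95 + 273.15 = 368.15 K.
The Carnot efficiency is η = 1 − T_C/T_H = 1 − 368.15/1701.15 = 0.784.

η ≈ 0.784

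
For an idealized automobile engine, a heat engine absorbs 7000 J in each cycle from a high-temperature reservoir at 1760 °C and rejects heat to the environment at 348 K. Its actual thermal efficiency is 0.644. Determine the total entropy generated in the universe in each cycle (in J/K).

T_H = 1760 °C → 1760 + 273.15 = 2033.15 K.
W = η·Q_H = 0.644 × 7000 = 4508 J, so Q_C = Q_H − W = 2492 J.
Entropy balance on the reservoirs: −Q_H/T_H = -3.443 J/K, +Q_C/T_C = 7.161 J/K.
ΔS_univ = −Q_H/T_H + Q_C/T_C = 3.72 J/K (> 0, since η = 0.644 < η_Carnot = 0.829).

ΔS_univ ≈ 3.72 J/K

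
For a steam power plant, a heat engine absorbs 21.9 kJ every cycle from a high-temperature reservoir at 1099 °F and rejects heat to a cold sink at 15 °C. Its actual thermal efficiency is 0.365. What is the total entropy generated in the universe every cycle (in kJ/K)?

T_H = 1099 °F → (1099 − 32) × 5/9 = 592.78 °C = 865.93 K.
T_C = 15 °C → 15 + 273.15 = 288.15 K.
W = η·Q_H = 0.365 × 21.9 = 7.993 kJ, so Q_C = Q_H − W = 13.91 kJ.
The hot reservoir loses entropy Q_H/T_H = 21.9/865.93 = 0.02529 kJ/K; the cold reservoir gains Q_C/T_C = 13.91/288.15 = 0.04826 kJ/K.
ΔS_univ = −Q_H/T_H + Q_C/T_C = 0.02297 kJ/K (> 0, since η = 0.365 < η_Carnot = 0.667).

ΔS_univ ≈ 0.02297 kJ/K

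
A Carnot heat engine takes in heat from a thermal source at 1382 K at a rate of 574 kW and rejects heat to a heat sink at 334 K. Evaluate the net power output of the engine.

Ẇ ≈ 435.3 kW

Since the cycle is reversible, η = 1 − T_C/T_H = 1 − 334.00/1382.00 = 0.7583.
W = η·Q_H = 0.7583 × 574 = 435.3 kW.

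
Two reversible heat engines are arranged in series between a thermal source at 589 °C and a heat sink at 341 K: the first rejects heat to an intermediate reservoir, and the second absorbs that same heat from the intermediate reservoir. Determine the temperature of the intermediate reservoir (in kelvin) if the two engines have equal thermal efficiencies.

T_H = 589 °C → 589 + 273.15 = 862.15 K.
Equal efficiencies require 1 − T_m/T_H = 1 − T_C/T_m, i.e. T_m/T_H = T_C/T_m, so T_m = √(T_H·T_C) = √(862.15 × 341.00) = 542 K.

T_m ≈ 542 K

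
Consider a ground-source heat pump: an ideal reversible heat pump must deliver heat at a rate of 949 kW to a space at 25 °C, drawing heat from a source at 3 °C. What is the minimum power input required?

Ẇ_in ≈ 70.0 kW

T_H = 25 °C → 25 + 273.15 = 298.15 K.
T_C = 3 °C → 3 + 273.15 = 276.15 K.
For a reversible heat pump, COP_HP = T_H/(T_H − T_C) = 298.15/22.00 = 13.5523.
W = Q_H/COP_HP = 949/13.5523 = 70.0 kW.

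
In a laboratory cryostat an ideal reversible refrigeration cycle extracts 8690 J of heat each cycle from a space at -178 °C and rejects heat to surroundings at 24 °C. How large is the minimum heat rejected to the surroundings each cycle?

Q_H ≈ 27100 J

T_H = 24 °C → 24 + 273.15 = 297.15 K.
T_C = -178 °C → -178 + 273.15 = 95.15 K.
For a reversible cycle Q_H/Q_C = T_H/T_C, so Q_H = Q_C·T_H/T_C = 8690 × 297.15/95.15 = 27100 J.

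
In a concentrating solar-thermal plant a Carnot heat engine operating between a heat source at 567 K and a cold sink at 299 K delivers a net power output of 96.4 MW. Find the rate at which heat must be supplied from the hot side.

η_rev = 1 − T_C/T_H = 1 − 299.00/567.00 = 0.4727.
Q_H = W/η = 96.4/0.4727 = 204 MW.

Q̇_H ≈ 204 MW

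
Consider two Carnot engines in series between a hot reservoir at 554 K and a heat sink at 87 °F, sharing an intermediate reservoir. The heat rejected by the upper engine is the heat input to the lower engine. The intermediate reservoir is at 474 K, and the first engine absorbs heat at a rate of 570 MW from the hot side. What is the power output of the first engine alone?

Ẇ₁ ≈ 82.3 MW

T_C = 87 °F → (87 − 32) × 5/9 = 30.56 °C = 303.71 K.
First-stage efficiency η₁ = 1 − T_m/T_H = 1 − 474.00/554.00 = 0.1444.
W₁ = η₁·Q_H = 0.1444 × 570 = 82.3 MW.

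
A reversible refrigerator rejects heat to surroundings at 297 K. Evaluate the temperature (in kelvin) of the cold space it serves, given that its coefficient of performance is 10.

COP_R = T_C/(T_H − T_C) ⇒ T_C = T_H·COP_R/(1 + COP_R) = 297.00 × 10/(1 + 10) = 270 K.

T_C ≈ 270 K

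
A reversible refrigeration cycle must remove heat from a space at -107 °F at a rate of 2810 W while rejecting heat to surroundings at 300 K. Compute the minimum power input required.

T_C = -107 °F → (-107 − 32) × 5/9 = -77.22 °C = 195.93 K.
COP_R = T_C/(T_H − T_C) = 195.93/104.07 = 1.8826.
W = Q_C/COP_R = 2810/1.8826 = 1493 W.

Ẇ_in ≈ 1493 W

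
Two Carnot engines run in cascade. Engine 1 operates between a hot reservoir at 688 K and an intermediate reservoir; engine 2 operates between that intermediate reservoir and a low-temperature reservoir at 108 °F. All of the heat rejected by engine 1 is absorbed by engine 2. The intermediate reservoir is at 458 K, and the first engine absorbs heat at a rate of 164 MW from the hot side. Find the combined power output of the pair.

T_C = 108 °F → (108 − 32) × 5/9 = 42.22 °C = 315.37 K.
Two reversible stages in series are equivalent to a single Carnot engine between T_H and T_C, so η_total = 1 − T_C/T_H = 1 − 315.37/688.00 = 0.5416.
W_total = η_total · Q_H = 0.5416 × 164 = 88.8 MW.

Ẇ_total ≈ 88.8 MW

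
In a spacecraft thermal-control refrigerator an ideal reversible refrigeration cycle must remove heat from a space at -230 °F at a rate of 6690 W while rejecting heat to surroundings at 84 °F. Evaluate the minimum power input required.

T_H = 84 °F → (84 − 32) × 5/9 = 28.89 °C = 302.04 K.
T_C = -230 °F → (-230 − 32) × 5/9 = -145.56 °C = 127.59 K.
Carnot COP: COP_R = T_C/(T_H − T_C) = 127.59/174.44 = 0.7314.
W = Q_C/COP_R = 6690/0.7314 = 9150 W.

Ẇ_in ≈ 9150 W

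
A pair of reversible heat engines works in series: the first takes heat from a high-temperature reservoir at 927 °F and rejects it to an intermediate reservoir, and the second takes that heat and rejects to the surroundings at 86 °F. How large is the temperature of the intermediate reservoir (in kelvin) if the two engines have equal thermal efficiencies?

T_m ≈ 483 K

T_H = 927 °F → (927 − 32) × 5/9 = 497.22 °C = 770.37 K.
T_C = 86 °F → (86 − 32) × 5/9 = 30.00 °C = 303.15 K.
Equal efficiencies require 1 − T_m/T_H = 1 − T_C/T_m, i.e. T_m/T_H = T_C/T_m, so T_m = √(T_H·T_C) = √(770.37 × 303.15) = 483 K.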